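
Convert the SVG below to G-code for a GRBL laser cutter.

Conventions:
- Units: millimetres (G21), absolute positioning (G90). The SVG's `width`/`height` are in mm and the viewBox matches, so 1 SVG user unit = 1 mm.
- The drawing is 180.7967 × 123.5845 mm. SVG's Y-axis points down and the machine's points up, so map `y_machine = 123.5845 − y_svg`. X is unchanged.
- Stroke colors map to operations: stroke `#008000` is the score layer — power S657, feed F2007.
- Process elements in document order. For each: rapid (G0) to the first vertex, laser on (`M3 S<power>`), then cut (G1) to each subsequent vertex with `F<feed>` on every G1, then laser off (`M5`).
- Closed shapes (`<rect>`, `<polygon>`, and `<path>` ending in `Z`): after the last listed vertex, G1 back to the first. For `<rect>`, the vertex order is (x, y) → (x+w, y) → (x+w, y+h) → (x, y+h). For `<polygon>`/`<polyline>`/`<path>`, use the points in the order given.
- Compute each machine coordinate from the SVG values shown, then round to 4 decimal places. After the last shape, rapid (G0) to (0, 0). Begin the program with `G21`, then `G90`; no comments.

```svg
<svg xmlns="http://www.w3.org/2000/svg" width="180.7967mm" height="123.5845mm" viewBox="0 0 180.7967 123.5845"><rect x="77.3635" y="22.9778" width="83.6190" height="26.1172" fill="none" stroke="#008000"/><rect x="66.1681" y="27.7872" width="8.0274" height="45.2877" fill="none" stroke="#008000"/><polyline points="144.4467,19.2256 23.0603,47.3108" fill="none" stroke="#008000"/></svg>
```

Since the viewBox matches the mm dimensions, user units are millimetres directly. The only transform is the Y-flip y_m = 123.5845 − y_svg.

Shape 1 is a rectangle drawn with `<rect>`. Its stroke #008000 means score at S657, F2007. After flipping Y the toolpath is (77.3635,100.6067) → (160.9825,100.6067) → (160.9825,74.4895) → (77.3635,74.4895) → (77.3635,100.6067), returning to the start.

Shape 2 is a rectangle drawn with `<rect>`. Its stroke #008000 means score at S657, F2007. After flipping Y the toolpath is (66.1681,95.7973) → (74.1955,95.7973) → (74.1955,50.5096) → (66.1681,50.5096) → (66.1681,95.7973), returning to the start.

Shape 3 is a line segment drawn with `<polyline>`. Its stroke #008000 means score at S657, F2007. After flipping Y the toolpath is (144.4467,104.3589) → (23.0603,76.2737).

G21
G90
G0 X77.3635 Y100.6067
M3 S657
G1 X160.9825 Y100.6067 F2007
G1 X160.9825 Y74.4895 F2007
G1 X77.3635 Y74.4895 F2007
G1 X77.3635 Y100.6067 F2007
M5
G0 X66.1681 Y95.7973
M3 S657
G1 X74.1955 Y95.7973 F2007
G1 X74.1955 Y50.5096 F2007
G1 X66.1681 Y50.5096 F2007
G1 X66.1681 Y95.7973 F2007
M5
G0 X144.4467 Y104.3589
M3 S657
G1 X23.0603 Y76.2737 F2007
M5
G0 X0.0000 Y0.0000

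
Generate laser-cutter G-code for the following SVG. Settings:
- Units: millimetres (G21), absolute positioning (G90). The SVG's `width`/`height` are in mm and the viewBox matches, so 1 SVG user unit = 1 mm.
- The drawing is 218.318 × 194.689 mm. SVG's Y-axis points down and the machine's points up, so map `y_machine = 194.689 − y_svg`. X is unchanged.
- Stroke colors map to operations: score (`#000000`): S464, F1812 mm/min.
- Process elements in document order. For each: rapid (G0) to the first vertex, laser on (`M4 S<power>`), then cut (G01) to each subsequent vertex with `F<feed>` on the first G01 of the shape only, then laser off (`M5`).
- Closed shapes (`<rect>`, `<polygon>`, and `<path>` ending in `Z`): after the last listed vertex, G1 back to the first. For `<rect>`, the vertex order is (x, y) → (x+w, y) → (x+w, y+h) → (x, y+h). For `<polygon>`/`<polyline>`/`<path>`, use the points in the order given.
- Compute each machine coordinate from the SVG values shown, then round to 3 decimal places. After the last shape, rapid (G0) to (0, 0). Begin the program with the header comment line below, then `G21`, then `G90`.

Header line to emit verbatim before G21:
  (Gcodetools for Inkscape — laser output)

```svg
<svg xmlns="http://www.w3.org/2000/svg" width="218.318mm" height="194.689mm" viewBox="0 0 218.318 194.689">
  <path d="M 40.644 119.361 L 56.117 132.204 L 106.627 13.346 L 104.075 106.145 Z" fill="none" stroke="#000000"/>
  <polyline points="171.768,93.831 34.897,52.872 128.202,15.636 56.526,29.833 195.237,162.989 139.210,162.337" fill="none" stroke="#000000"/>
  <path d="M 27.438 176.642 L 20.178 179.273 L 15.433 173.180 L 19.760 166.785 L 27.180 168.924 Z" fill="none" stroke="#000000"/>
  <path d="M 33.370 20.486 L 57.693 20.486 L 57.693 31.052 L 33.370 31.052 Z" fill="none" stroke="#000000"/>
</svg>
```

viewBox `0 0 218.318 194.689` with mm width/height → 1 unit = 1 mm. Flip: y_m = 194.689 − y_svg.

**Shape 1** — `<path>` closed polygon, stroke `#000000` → score (S464, F1812). Machine vertices: (40.644,75.328) → (56.117,62.485) → (106.627,181.343) → (104.075,88.544) → (40.644,75.328). Closed: final G1 returns to the first vertex.

**Shape 2** — `<polyline>` open polyline, stroke `#000000` → score (S464, F1812). Machine vertices: (171.768,100.858) → (34.897,141.817) → (128.202,179.053) → (56.526,164.856) → (195.237,31.700) → (139.210,32.352). Open path.

**Shape 3** — `<path>` regular polygon, stroke `#000000` → score (S464, F1812). Machine vertices: (27.438,18.047) → (20.178,15.416) → (15.433,21.509) → (19.760,27.904) → (27.180,25.765) → (27.438,18.047). Closed: final G1 returns to the first vertex.

**Shape 4** — `<path>` rectangle, stroke `#000000` → score (S464, F1812). Machine vertices: (33.370,174.203) → (57.693,174.203) → (57.693,163.637) → (33.370,163.637) → (33.370,174.203). Closed: final G1 returns to the first vertex.

(Gcodetools for Inkscape — laser output)
G21
G90
G0 X40.644 Y75.328
M4 S464
G01 X56.117 Y62.485 F1812
G01 X106.627 Y181.343
G01 X104.075 Y88.544
G01 X40.644 Y75.328
M5
G0 X171.768 Y100.858
M4 S464
G01 X34.897 Y141.817 F1812
G01 X128.202 Y179.053
G01 X56.526 Y164.856
G01 X195.237 Y31.700
G01 X139.210 Y32.352
M5
G0 X27.438 Y18.047
M4 S464
G01 X20.178 Y15.416 F1812
G01 X15.433 Y21.509
G01 X19.760 Y27.904
G01 X27.180 Y25.765
G01 X27.438 Y18.047
M5
G0 X33.370 Y174.203
M4 S464
G01 X57.693 Y174.203 F1812
G01 X57.693 Y163.637
G01 X33.370 Y163.637
G01 X33.370 Y174.203
M5
G0 X0.000 Y0.000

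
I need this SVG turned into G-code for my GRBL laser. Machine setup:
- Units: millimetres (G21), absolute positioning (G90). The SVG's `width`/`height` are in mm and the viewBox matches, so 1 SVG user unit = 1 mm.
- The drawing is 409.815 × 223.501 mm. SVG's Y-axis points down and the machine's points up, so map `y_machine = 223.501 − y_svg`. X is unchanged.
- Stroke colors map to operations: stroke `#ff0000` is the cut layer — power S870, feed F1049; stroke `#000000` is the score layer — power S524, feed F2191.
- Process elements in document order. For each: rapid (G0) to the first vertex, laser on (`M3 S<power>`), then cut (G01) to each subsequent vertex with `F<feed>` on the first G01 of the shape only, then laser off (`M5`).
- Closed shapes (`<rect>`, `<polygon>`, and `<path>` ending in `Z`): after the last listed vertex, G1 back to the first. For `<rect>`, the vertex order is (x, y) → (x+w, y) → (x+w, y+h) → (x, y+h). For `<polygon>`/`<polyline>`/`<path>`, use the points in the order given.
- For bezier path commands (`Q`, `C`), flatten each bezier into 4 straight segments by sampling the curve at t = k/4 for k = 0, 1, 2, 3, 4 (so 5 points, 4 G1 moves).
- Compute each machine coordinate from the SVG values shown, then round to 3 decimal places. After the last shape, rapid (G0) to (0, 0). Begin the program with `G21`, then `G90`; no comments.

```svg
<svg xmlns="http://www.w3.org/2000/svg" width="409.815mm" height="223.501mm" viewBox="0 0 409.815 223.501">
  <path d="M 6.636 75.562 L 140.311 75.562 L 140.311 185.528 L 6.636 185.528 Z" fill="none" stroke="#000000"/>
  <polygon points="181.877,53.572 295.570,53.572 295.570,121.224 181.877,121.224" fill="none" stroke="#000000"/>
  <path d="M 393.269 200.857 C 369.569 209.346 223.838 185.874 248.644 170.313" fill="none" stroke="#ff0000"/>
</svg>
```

1 u = 1 mm; y_m = 223.501 − y.

[1] `<path>` rectangle, #000000→score S524 F2191: (6.636,147.939) → (140.311,147.939) → (140.311,37.973) → (6.636,37.973) → (6.636,147.939) (closed)

[2] `<polygon>` rectangle, #000000→score S524 F2191: (181.877,169.929) → (295.570,169.929) → (295.570,102.277) → (181.877,102.277) → (181.877,169.929) (closed)

[3] `<path>` cubic bezier, #ff0000→cut S870 F1049: (393.269,22.644) → (357.185,21.647) → (302.767,28.897) → (257.444,40.657) → (248.644,53.188)

G21
G90
G0 X6.636 Y147.939
M3 S524
G01 X140.311 Y147.939 F2191
G01 X140.311 Y37.973
G01 X6.636 Y37.973
G01 X6.636 Y147.939
M5
G0 X181.877 Y169.929
M3 S524
G01 X295.570 Y169.929 F2191
G01 X295.570 Y102.277
G01 X181.877 Y102.277
G01 X181.877 Y169.929
M5
G0 X393.269 Y22.644
M3 S870
G01 X357.185 Y21.647 F1049
G01 X302.767 Y28.897
G01 X257.444 Y40.657
G01 X248.644 Y53.188
M5
G0 X0.000 Y0.000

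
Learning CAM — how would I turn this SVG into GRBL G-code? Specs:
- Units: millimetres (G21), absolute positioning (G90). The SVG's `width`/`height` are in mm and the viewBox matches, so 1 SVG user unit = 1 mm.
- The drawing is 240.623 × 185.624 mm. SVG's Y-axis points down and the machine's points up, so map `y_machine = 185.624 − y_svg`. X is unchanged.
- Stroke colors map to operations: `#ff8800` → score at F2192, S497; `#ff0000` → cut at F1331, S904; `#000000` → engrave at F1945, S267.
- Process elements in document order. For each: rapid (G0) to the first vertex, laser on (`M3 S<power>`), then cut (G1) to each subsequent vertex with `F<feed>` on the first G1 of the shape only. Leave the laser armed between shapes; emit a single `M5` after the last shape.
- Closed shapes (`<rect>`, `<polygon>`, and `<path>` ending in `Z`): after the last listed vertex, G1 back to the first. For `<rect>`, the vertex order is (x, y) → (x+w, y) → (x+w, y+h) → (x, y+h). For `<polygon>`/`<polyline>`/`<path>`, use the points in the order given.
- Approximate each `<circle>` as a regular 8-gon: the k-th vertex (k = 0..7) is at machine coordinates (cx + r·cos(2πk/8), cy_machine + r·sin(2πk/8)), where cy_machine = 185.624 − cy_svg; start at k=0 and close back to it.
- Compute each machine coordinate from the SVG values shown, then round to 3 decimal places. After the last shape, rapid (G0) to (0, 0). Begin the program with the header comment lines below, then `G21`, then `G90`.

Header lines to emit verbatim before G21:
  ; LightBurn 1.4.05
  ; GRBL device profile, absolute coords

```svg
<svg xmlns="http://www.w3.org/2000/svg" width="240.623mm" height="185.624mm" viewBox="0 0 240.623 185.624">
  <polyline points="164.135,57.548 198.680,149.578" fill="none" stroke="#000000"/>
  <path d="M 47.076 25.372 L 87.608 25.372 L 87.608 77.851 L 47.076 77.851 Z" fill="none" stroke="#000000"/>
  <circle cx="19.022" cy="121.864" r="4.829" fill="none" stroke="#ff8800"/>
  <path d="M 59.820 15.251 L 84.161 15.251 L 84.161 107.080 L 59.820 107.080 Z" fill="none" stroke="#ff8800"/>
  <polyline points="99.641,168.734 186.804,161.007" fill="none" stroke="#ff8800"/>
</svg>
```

; LightBurn 1.4.05
; GRBL device profile, absolute coords
G21
G90
G0 X164.135 Y128.076
M3 S267
G1 X198.680 Y36.046 F1945
G0 X47.076 Y160.252
M3 S267
G1 X87.608 Y160.252 F1945
G1 X87.608 Y107.773
G1 X47.076 Y107.773
G1 X47.076 Y160.252
G0 X23.851 Y63.760
M3 S497
G1 X22.437 Y67.175 F2192
G1 X19.022 Y68.589
G1 X15.607 Y67.175
G1 X14.193 Y63.760
G1 X15.607 Y60.345
G1 X19.022 Y58.931
G1 X22.437 Y60.345
G1 X23.851 Y63.760
G0 X59.820 Y170.373
M3 S497
G1 X84.161 Y170.373 F2192
G1 X84.161 Y78.544
G1 X59.820 Y78.544
G1 X59.820 Y170.373
G0 X99.641 Y16.890
M3 S497
G1 X186.804 Y24.617 F2192
M5
G0 X0.000 Y0.000

viewBox `0 0 240.623 185.624` with mm width/height → 1 unit = 1 mm. Flip: y_m = 185.624 − y_svg.

**Shape 1** — `<polyline>` line segment, stroke `#000000` → engrave (S267, F1945). Machine vertices: (164.135,128.076) → (198.680,36.046). Open path.

**Shape 2** — `<path>` rectangle, stroke `#000000` → engrave (S267, F1945). Machine vertices: (47.076,160.252) → (87.608,160.252) → (87.608,107.773) → (47.076,107.773) → (47.076,160.252). Closed: final G1 returns to the first vertex.

**Shape 3** — `<circle>` circle, stroke `#ff8800` → score (S497, F2192). Machine vertices: (23.851,63.760) → (22.437,67.175) → (19.022,68.589) → (15.607,67.175) → (14.193,63.760) → (15.607,60.345) → (19.022,58.931) → (22.437,60.345) → (23.851,63.760). Closed: final G1 returns to the first vertex.

**Shape 4** — `<path>` rectangle, stroke `#ff8800` → score (S497, F2192). Machine vertices: (59.820,170.373) → (84.161,170.373) → (84.161,78.544) → (59.820,78.544) → (59.820,170.373). Closed: final G1 returns to the first vertex.

**Shape 5** — `<polyline>` line segment, stroke `#ff8800` → score (S497, F2192). Machine vertices: (99.641,16.890) → (186.804,24.617). Open path.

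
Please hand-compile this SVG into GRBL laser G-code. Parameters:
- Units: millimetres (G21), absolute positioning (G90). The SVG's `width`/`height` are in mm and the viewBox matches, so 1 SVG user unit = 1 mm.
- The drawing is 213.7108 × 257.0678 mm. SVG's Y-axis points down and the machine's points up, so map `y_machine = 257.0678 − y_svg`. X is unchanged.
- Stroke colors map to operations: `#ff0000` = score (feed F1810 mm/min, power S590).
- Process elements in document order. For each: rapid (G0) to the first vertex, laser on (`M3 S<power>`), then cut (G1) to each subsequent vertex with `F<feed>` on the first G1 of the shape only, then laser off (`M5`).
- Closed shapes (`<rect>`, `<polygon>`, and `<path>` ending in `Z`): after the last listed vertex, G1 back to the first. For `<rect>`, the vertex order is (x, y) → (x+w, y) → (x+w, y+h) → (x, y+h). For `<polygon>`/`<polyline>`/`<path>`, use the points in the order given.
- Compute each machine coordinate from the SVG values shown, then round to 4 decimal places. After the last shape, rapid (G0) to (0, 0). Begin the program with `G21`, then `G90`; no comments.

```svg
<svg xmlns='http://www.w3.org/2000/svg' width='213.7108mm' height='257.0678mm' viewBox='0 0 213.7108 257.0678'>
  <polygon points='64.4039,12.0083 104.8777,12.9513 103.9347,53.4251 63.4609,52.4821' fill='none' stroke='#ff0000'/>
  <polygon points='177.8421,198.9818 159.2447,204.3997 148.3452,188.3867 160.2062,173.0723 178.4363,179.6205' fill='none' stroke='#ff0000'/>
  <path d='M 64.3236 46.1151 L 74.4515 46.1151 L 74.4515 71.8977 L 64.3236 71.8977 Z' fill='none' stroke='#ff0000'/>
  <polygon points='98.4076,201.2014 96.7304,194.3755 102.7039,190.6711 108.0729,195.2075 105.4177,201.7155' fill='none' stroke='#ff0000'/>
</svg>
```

G21
G90
G0 X64.4039 Y245.0595
M3 S590
G1 X104.8777 Y244.1165 F1810
G1 X103.9347 Y203.6427
G1 X63.4609 Y204.5857
G1 X64.4039 Y245.0595
M5
G0 X177.8421 Y58.0860
M3 S590
G1 X159.2447 Y52.6681 F1810
G1 X148.3452 Y68.6811
G1 X160.2062 Y83.9955
G1 X178.4363 Y77.4473
G1 X177.8421 Y58.0860
M5
G0 X64.3236 Y210.9527
M3 S590
G1 X74.4515 Y210.9527 F1810
G1 X74.4515 Y185.1701
G1 X64.3236 Y185.1701
G1 X64.3236 Y210.9527
M5
G0 X98.4076 Y55.8664
M3 S590
G1 X96.7304 Y62.6923 F1810
G1 X102.7039 Y66.3967
G1 X108.0729 Y61.8603
G1 X105.4177 Y55.3523
G1 X98.4076 Y55.8664
M5
G0 X0.0000 Y0.0000

viewBox `0 0 213.7108 257.0678` with mm width/height → 1 unit = 1 mm. Flip: y_m = 257.0678 − y_svg.

**Shape 1** — `<polygon>` regular polygon, stroke `#ff0000` → score (S590, F1810). Machine vertices: (64.4039,245.0595) → (104.8777,244.1165) → (103.9347,203.6427) → (63.4609,204.5857) → (64.4039,245.0595). Closed: final G1 returns to the first vertex.

**Shape 2** — `<polygon>` regular polygon, stroke `#ff0000` → score (S590, F1810). Machine vertices: (177.8421,58.0860) → (159.2447,52.6681) → (148.3452,68.6811) → (160.2062,83.9955) → (178.4363,77.4473) → (177.8421,58.0860). Closed: final G1 returns to the first vertex.

**Shape 3** — `<path>` rectangle, stroke `#ff0000` → score (S590, F1810). Machine vertices: (64.3236,210.9527) → (74.4515,210.9527) → (74.4515,185.1701) → (64.3236,185.1701) → (64.3236,210.9527). Closed: final G1 returns to the first vertex.

**Shape 4** — `<polygon>` regular polygon, stroke `#ff0000` → score (S590, F1810). Machine vertices: (98.4076,55.8664) → (96.7304,62.6923) → (102.7039,66.3967) → (108.0729,61.8603) → (105.4177,55.3523) → (98.4076,55.8664). Closed: final G1 returns to the first vertex.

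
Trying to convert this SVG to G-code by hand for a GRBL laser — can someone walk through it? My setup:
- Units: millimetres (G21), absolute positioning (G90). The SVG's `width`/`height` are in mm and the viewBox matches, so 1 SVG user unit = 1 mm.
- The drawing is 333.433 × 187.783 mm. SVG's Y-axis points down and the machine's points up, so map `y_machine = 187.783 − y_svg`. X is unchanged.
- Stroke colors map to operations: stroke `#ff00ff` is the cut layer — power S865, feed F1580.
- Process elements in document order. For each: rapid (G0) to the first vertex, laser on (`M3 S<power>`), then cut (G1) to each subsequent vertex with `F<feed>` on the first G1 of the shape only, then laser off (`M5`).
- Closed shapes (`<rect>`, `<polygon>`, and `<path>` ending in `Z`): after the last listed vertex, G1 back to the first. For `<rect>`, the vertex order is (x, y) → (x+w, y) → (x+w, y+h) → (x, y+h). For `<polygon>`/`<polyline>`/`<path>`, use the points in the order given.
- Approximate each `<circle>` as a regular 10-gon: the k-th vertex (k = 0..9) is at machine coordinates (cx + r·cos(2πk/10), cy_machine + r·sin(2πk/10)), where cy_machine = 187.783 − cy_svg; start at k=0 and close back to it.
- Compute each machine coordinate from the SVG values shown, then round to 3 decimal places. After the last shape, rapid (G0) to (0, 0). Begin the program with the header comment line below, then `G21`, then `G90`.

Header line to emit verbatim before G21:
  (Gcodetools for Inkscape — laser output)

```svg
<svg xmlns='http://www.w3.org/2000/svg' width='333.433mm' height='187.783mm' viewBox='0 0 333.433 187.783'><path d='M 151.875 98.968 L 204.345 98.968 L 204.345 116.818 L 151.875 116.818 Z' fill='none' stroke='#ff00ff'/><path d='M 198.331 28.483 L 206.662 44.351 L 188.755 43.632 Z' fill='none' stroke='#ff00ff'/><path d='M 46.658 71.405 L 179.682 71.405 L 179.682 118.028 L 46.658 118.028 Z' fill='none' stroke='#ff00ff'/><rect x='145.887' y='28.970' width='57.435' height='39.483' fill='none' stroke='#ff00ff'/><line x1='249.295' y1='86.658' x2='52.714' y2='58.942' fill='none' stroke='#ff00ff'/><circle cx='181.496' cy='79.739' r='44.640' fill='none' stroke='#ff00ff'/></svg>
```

Since the viewBox matches the mm dimensions, user units are millimetres directly. The only transform is the Y-flip y_m = 187.783 − y_svg.

Shape 1 is a rectangle drawn with `<path>`. Its stroke #ff00ff means cut at S865, F1580. After flipping Y the toolpath is (151.875,88.815) → (204.345,88.815) → (204.345,70.965) → (151.875,70.965) → (151.875,88.815), returning to the start.

Shape 2 is a regular polygon drawn with `<path>`. Its stroke #ff00ff means cut at S865, F1580. After flipping Y the toolpath is (198.331,159.300) → (206.662,143.432) → (188.755,144.151) → (198.331,159.300), returning to the start.

Shape 3 is a rectangle drawn with `<path>`. Its stroke #ff00ff means cut at S865, F1580. After flipping Y the toolpath is (46.658,116.378) → (179.682,116.378) → (179.682,69.755) → (46.658,69.755) → (46.658,116.378), returning to the start.

Shape 4 is a rectangle drawn with `<rect>`. Its stroke #ff00ff means cut at S865, F1580. After flipping Y the toolpath is (145.887,158.813) → (203.322,158.813) → (203.322,119.330) → (145.887,119.330) → (145.887,158.813), returning to the start.

Shape 5 is a line segment drawn with `<line>`. Its stroke #ff00ff means cut at S865, F1580. After flipping Y the toolpath is (249.295,101.125) → (52.714,128.841).

Shape 6 is a circle drawn with `<circle>`. Its stroke #ff00ff means cut at S865, F1580. After flipping Y the toolpath is (226.136,108.044) → (217.611,134.283) → (195.291,150.499) → (167.701,150.499) → (145.381,134.283) → (136.856,108.044) → (145.381,81.805) → (167.701,65.589) → (195.291,65.589) → (217.611,81.805) → (226.136,108.044), returning to the start.

(Gcodetools for Inkscape — laser output)
G21
G90
G0 X151.875 Y88.815
M3 S865
G1 X204.345 Y88.815 F1580
G1 X204.345 Y70.965
G1 X151.875 Y70.965
G1 X151.875 Y88.815
M5
G0 X198.331 Y159.300
M3 S865
G1 X206.662 Y143.432 F1580
G1 X188.755 Y144.151
G1 X198.331 Y159.300
M5
G0 X46.658 Y116.378
M3 S865
G1 X179.682 Y116.378 F1580
G1 X179.682 Y69.755
G1 X46.658 Y69.755
G1 X46.658 Y116.378
M5
G0 X145.887 Y158.813
M3 S865
G1 X203.322 Y158.813 F1580
G1 X203.322 Y119.330
G1 X145.887 Y119.330
G1 X145.887 Y158.813
M5
G0 X249.295 Y101.125
M3 S865
G1 X52.714 Y128.841 F1580
M5
G0 X226.136 Y108.044
M3 S865
G1 X217.611 Y134.283 F1580
G1 X195.291 Y150.499
G1 X167.701 Y150.499
G1 X145.381 Y134.283
G1 X136.856 Y108.044
G1 X145.381 Y81.805
G1 X167.701 Y65.589
G1 X195.291 Y65.589
G1 X217.611 Y81.805
G1 X226.136 Y108.044
M5
G0 X0.000 Y0.000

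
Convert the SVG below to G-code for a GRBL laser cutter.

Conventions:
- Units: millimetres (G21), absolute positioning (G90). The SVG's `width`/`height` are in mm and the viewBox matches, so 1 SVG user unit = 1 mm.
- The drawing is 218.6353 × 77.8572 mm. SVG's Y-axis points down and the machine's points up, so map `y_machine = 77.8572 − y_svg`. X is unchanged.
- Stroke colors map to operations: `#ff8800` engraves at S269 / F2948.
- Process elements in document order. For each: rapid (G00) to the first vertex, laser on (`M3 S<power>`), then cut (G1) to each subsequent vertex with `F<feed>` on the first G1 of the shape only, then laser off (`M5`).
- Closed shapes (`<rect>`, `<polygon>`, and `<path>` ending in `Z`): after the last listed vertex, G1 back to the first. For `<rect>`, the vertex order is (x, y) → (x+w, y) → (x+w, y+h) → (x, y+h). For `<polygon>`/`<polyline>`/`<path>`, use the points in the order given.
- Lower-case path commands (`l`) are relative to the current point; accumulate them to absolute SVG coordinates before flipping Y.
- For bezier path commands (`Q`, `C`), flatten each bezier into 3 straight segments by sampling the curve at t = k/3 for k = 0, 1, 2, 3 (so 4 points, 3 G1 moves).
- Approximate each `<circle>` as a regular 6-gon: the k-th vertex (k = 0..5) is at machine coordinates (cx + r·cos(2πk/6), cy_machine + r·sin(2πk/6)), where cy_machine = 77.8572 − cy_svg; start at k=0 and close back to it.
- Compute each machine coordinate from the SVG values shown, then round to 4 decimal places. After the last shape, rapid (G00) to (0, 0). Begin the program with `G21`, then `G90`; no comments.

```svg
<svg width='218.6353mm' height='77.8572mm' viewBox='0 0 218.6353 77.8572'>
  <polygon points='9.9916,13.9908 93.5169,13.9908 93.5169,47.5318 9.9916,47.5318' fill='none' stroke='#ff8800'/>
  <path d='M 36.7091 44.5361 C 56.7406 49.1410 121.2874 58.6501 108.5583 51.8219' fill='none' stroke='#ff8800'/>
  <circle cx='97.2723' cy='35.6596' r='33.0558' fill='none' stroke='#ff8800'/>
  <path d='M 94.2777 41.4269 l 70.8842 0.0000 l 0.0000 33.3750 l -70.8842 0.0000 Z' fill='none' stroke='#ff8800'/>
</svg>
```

1 u = 1 mm; y_m = 77.8572 − y.

[1] `<polygon>` rectangle, #ff8800→engrave S269 F2948: (9.9916,63.8664) → (93.5169,63.8664) → (93.5169,30.3254) → (9.9916,30.3254) → (9.9916,63.8664) (closed)

[2] `<path>` cubic bezier, #ff8800→engrave S269 F2948: (36.7091,33.3211) → (67.0682,27.8682) → (100.0396,23.8661) → (108.5583,26.0353)

[3] `<circle>` circle, #ff8800→engrave S269 F2948: (130.3281,42.1976) → (113.8002,70.8248) → (80.7444,70.8248) → (64.2165,42.1976) → (80.7444,13.5704) → (113.8002,13.5704) → (130.3281,42.1976) (closed)

[4] `<path>` rectangle, #ff8800→engrave S269 F2948: (94.2777,36.4303) → (165.1619,36.4303) → (165.1619,3.0553) → (94.2777,3.0553) → (94.2777,36.4303) (closed)

G21
G90
G00 X9.9916 Y63.8664
M3 S269
G1 X93.5169 Y63.8664 F2948
G1 X93.5169 Y30.3254
G1 X9.9916 Y30.3254
G1 X9.9916 Y63.8664
M5
G00 X36.7091 Y33.3211
M3 S269
G1 X67.0682 Y27.8682 F2948
G1 X100.0396 Y23.8661
G1 X108.5583 Y26.0353
M5
G00 X130.3281 Y42.1976
M3 S269
G1 X113.8002 Y70.8248 F2948
G1 X80.7444 Y70.8248
G1 X64.2165 Y42.1976
G1 X80.7444 Y13.5704
G1 X113.8002 Y13.5704
G1 X130.3281 Y42.1976
M5
G00 X94.2777 Y36.4303
M3 S269
G1 X165.1619 Y36.4303 F2948
G1 X165.1619 Y3.0553
G1 X94.2777 Y3.0553
G1 X94.2777 Y36.4303
M5
G00 X0.0000 Y0.0000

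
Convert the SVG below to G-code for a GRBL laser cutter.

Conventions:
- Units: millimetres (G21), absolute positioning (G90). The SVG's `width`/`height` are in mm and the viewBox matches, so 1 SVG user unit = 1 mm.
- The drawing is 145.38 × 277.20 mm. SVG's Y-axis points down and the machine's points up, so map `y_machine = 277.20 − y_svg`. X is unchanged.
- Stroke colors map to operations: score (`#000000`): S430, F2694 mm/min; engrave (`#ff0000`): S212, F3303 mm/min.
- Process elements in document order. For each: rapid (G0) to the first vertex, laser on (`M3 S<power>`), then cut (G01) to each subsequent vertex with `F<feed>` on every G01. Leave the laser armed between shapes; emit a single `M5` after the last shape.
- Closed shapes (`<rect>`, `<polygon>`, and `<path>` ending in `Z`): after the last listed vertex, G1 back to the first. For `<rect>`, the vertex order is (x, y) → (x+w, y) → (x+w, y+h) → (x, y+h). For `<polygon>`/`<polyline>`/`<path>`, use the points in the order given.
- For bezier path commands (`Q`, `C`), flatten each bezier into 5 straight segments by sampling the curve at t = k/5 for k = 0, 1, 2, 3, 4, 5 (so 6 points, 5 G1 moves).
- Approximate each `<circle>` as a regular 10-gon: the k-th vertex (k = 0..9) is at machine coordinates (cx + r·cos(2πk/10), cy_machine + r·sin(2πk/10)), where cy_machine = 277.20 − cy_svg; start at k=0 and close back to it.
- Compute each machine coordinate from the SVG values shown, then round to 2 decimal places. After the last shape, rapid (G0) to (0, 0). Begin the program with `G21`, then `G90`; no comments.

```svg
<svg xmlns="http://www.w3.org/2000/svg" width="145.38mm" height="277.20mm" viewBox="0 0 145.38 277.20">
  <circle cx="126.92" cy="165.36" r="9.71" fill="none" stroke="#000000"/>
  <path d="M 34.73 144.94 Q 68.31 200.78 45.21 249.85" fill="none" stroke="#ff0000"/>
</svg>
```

Since the viewBox matches the mm dimensions, user units are millimetres directly. The only transform is the Y-flip y_m = 277.20 − y_svg.

Shape 1 is a circle drawn with `<circle>`. Its stroke #000000 means score at S430, F2694. After flipping Y the toolpath is (136.63,111.84) → (134.78,117.55) → (129.92,121.07) → (123.92,121.07) → (119.06,117.55) → (117.21,111.84) → (119.06,106.13) → (123.92,102.61) → (129.92,102.61) → (134.78,106.13) → (136.63,111.84), returning to the start.

Shape 2 is a quadratic bezier drawn with `<path>`. Its stroke #ff0000 means engrave at S212, F3303. After flipping Y the toolpath is (34.73,132.26) → (45.89,110.19) → (52.53,88.67) → (54.62,67.69) → (52.18,47.25) → (45.21,27.35).

G21
G90
G0 X136.63 Y111.84
M3 S430
G01 X134.78 Y117.55 F2694
G01 X129.92 Y121.07 F2694
G01 X123.92 Y121.07 F2694
G01 X119.06 Y117.55 F2694
G01 X117.21 Y111.84 F2694
G01 X119.06 Y106.13 F2694
G01 X123.92 Y102.61 F2694
G01 X129.92 Y102.61 F2694
G01 X134.78 Y106.13 F2694
G01 X136.63 Y111.84 F2694
G0 X34.73 Y132.26
M3 S212
G01 X45.89 Y110.19 F3303
G01 X52.53 Y88.67 F3303
G01 X54.62 Y67.69 F3303
G01 X52.18 Y47.25 F3303
G01 X45.21 Y27.35 F3303
M5
G0 X0.00 Y0.00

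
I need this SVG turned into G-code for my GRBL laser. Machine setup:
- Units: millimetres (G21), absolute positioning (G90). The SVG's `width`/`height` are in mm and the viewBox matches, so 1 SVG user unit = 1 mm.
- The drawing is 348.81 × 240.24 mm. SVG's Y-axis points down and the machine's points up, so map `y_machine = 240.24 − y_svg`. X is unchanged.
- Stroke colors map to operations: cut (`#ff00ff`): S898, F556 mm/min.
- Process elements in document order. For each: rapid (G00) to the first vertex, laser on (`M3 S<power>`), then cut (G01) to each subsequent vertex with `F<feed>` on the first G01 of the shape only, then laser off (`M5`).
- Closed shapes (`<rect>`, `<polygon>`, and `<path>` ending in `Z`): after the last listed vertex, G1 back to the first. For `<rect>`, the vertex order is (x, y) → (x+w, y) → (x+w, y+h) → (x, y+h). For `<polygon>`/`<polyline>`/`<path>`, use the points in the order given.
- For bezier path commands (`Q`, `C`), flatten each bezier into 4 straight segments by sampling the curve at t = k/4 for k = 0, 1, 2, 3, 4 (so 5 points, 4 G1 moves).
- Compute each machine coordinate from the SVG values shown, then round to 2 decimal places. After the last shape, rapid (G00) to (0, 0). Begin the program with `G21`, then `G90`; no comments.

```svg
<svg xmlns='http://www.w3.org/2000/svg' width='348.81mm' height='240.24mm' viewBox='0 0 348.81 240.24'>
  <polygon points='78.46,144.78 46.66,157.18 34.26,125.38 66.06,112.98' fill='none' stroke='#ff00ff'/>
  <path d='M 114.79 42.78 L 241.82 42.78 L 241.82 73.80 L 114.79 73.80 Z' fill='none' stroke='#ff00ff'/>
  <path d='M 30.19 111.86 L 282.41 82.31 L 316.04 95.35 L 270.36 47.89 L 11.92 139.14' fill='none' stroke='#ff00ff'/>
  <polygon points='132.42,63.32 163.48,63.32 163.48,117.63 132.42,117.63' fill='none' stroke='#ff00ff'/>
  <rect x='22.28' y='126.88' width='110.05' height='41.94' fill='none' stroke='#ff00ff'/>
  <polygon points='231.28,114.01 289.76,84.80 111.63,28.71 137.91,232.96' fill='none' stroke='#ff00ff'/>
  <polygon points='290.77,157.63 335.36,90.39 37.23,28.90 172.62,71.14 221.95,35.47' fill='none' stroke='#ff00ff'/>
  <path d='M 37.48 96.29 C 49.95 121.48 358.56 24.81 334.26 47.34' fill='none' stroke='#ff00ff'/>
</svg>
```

viewBox `0 0 348.81 240.24` with mm width/height → 1 unit = 1 mm. Flip: y_m = 240.24 − y_svg.

**Shape 1** — `<polygon>` regular polygon, stroke `#ff00ff` → cut (S898, F556). Machine vertices: (78.46,95.46) → (46.66,83.06) → (34.26,114.86) → (66.06,127.26) → (78.46,95.46). Closed: final G1 returns to the first vertex.

**Shape 2** — `<path>` rectangle, stroke `#ff00ff` → cut (S898, F556). Machine vertices: (114.79,197.46) → (241.82,197.46) → (241.82,166.44) → (114.79,166.44) → (114.79,197.46). Closed: final G1 returns to the first vertex.

**Shape 3** — `<path>` open polyline, stroke `#ff00ff` → cut (S898, F556). Machine vertices: (30.19,128.38) → (282.41,157.93) → (316.04,144.89) → (270.36,192.35) → (11.92,101.10). Open path.

**Shape 4** — `<polygon>` rectangle, stroke `#ff00ff` → cut (S898, F556). Machine vertices: (132.42,176.92) → (163.48,176.92) → (163.48,122.61) → (132.42,122.61) → (132.42,176.92). Closed: final G1 returns to the first vertex.

**Shape 5** — `<rect>` rectangle, stroke `#ff00ff` → cut (S898, F556). Machine vertices: (22.28,113.36) → (132.33,113.36) → (132.33,71.42) → (22.28,71.42) → (22.28,113.36). Closed: final G1 returns to the first vertex.

**Shape 6** — `<polygon>` closed polygon, stroke `#ff00ff` → cut (S898, F556). Machine vertices: (231.28,126.23) → (289.76,155.44) → (111.63,211.53) → (137.91,7.28) → (231.28,126.23). Closed: final G1 returns to the first vertex.

**Shape 7** — `<polygon>` closed polygon, stroke `#ff00ff` → cut (S898, F556). Machine vertices: (290.77,82.61) → (335.36,149.85) → (37.23,211.34) → (172.62,169.10) → (221.95,204.77) → (290.77,82.61). Closed: final G1 returns to the first vertex.

**Shape 8** — `<path>` cubic bezier, stroke `#ff00ff` → cut (S898, F556). Control points (SVG): P0=(37.48,96.29), P1=(49.95,121.48), P2=(358.56,24.81), P3=(334.26,47.34); sampled at t=k/4. Machine vertices: (37.48,143.95) → (92.53,144.14) → (199.66,167.43) → (299.89,191.21) → (334.26,192.90). Open path.

G21
G90
G00 X78.46 Y95.46
M3 S898
G01 X46.66 Y83.06 F556
G01 X34.26 Y114.86
G01 X66.06 Y127.26
G01 X78.46 Y95.46
M5
G00 X114.79 Y197.46
M3 S898
G01 X241.82 Y197.46 F556
G01 X241.82 Y166.44
G01 X114.79 Y166.44
G01 X114.79 Y197.46
M5
G00 X30.19 Y128.38
M3 S898
G01 X282.41 Y157.93 F556
G01 X316.04 Y144.89
G01 X270.36 Y192.35
G01 X11.92 Y101.10
M5
G00 X132.42 Y176.92
M3 S898
G01 X163.48 Y176.92 F556
G01 X163.48 Y122.61
G01 X132.42 Y122.61
G01 X132.42 Y176.92
M5
G00 X22.28 Y113.36
M3 S898
G01 X132.33 Y113.36 F556
G01 X132.33 Y71.42
G01 X22.28 Y71.42
G01 X22.28 Y113.36
M5
G00 X231.28 Y126.23
M3 S898
G01 X289.76 Y155.44 F556
G01 X111.63 Y211.53
G01 X137.91 Y7.28
G01 X231.28 Y126.23
M5
G00 X290.77 Y82.61
M3 S898
G01 X335.36 Y149.85 F556
G01 X37.23 Y211.34
G01 X172.62 Y169.10
G01 X221.95 Y204.77
G01 X290.77 Y82.61
M5
G00 X37.48 Y143.95
M3 S898
G01 X92.53 Y144.14 F556
G01 X199.66 Y167.43
G01 X299.89 Y191.21
G01 X334.26 Y192.90
M5
G00 X0.00 Y0.00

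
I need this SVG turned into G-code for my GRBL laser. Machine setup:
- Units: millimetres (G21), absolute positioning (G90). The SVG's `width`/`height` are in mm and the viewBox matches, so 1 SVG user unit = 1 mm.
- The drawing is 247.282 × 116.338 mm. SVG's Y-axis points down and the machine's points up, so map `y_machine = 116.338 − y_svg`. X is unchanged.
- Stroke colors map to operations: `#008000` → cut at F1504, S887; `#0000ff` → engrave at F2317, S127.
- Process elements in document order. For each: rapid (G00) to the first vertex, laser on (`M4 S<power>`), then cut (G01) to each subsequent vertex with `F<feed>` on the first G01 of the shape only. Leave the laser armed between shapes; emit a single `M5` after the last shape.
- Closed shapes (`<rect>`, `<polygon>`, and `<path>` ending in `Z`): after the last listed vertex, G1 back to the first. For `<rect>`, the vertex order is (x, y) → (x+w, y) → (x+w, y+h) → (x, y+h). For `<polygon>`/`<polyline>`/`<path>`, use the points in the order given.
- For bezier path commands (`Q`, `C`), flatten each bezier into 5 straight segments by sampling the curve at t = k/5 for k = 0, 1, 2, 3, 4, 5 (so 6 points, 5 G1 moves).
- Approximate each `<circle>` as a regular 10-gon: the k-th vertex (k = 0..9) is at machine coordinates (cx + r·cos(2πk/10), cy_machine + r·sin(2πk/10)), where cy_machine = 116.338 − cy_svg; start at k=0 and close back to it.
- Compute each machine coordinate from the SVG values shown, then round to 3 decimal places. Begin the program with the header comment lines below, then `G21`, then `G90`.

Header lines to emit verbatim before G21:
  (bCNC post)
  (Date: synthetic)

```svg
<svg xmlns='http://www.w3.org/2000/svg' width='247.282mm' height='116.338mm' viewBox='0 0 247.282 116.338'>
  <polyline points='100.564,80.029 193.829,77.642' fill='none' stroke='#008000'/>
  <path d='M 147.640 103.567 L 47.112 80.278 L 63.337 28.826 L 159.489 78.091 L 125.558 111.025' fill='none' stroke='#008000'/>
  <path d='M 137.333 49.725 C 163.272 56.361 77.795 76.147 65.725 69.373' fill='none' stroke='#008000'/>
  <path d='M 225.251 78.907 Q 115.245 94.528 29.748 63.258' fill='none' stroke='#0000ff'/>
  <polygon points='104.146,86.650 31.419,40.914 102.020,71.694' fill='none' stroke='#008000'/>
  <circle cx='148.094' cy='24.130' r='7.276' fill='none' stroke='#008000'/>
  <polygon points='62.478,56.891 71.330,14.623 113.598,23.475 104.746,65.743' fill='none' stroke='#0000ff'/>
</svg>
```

1 u = 1 mm; y_m = 116.338 − y.

[1] `<polyline>` line segment, #008000→cut S887 F1504: (100.564,36.309) → (193.829,38.696)

[2] `<path>` open polyline, #008000→cut S887 F1504: (147.640,12.771) → (47.112,36.060) → (63.337,87.512) → (159.489,38.247) → (125.558,5.313)

[3] `<path>` cubic bezier, #008000→cut S887 F1504: (137.333,66.613) → (141.005,61.371) → (126.809,54.879) → (103.616,49.044) → (80.297,45.770) → (65.725,46.965)

[4] `<path>` quadratic bezier, #0000ff→engrave S127 F2317: (225.251,37.431) → (182.229,33.058) → (141.168,32.437) → (102.067,35.567) → (64.927,42.448) → (29.748,53.080)

[5] `<polygon>` closed polygon, #008000→cut S887 F1504: (104.146,29.688) → (31.419,75.424) → (102.020,44.644) → (104.146,29.688) (closed)

[6] `<circle>` circle, #008000→cut S887 F1504: (155.370,92.208) → (153.980,96.485) → (150.342,99.128) → (145.846,99.128) → (142.208,96.485) → (140.818,92.208) → (142.208,87.931) → (145.846,85.288) → (150.342,85.288) → (153.980,87.931) → (155.370,92.208) (closed)

[7] `<polygon>` regular polygon, #0000ff→engrave S127 F2317: (62.478,59.447) → (71.330,101.715) → (113.598,92.863) → (104.746,50.595) → (62.478,59.447) (closed)

(bCNC post)
(Date: synthetic)
G21
G90
G00 X100.564 Y36.309
M4 S887
G01 X193.829 Y38.696 F1504
G00 X147.640 Y12.771
M4 S887
G01 X47.112 Y36.060 F1504
G01 X63.337 Y87.512
G01 X159.489 Y38.247
G01 X125.558 Y5.313
G00 X137.333 Y66.613
M4 S887
G01 X141.005 Y61.371 F1504
G01 X126.809 Y54.879
G01 X103.616 Y49.044
G01 X80.297 Y45.770
G01 X65.725 Y46.965
G00 X225.251 Y37.431
M4 S127
G01 X182.229 Y33.058 F2317
G01 X141.168 Y32.437
G01 X102.067 Y35.567
G01 X64.927 Y42.448
G01 X29.748 Y53.080
G00 X104.146 Y29.688
M4 S887
G01 X31.419 Y75.424 F1504
G01 X102.020 Y44.644
G01 X104.146 Y29.688
G00 X155.370 Y92.208
M4 S887
G01 X153.980 Y96.485 F1504
G01 X150.342 Y99.128
G01 X145.846 Y99.128
G01 X142.208 Y96.485
G01 X140.818 Y92.208
G01 X142.208 Y87.931
G01 X145.846 Y85.288
G01 X150.342 Y85.288
G01 X153.980 Y87.931
G01 X155.370 Y92.208
G00 X62.478 Y59.447
M4 S127
G01 X71.330 Y101.715 F2317
G01 X113.598 Y92.863
G01 X104.746 Y50.595
G01 X62.478 Y59.447
M5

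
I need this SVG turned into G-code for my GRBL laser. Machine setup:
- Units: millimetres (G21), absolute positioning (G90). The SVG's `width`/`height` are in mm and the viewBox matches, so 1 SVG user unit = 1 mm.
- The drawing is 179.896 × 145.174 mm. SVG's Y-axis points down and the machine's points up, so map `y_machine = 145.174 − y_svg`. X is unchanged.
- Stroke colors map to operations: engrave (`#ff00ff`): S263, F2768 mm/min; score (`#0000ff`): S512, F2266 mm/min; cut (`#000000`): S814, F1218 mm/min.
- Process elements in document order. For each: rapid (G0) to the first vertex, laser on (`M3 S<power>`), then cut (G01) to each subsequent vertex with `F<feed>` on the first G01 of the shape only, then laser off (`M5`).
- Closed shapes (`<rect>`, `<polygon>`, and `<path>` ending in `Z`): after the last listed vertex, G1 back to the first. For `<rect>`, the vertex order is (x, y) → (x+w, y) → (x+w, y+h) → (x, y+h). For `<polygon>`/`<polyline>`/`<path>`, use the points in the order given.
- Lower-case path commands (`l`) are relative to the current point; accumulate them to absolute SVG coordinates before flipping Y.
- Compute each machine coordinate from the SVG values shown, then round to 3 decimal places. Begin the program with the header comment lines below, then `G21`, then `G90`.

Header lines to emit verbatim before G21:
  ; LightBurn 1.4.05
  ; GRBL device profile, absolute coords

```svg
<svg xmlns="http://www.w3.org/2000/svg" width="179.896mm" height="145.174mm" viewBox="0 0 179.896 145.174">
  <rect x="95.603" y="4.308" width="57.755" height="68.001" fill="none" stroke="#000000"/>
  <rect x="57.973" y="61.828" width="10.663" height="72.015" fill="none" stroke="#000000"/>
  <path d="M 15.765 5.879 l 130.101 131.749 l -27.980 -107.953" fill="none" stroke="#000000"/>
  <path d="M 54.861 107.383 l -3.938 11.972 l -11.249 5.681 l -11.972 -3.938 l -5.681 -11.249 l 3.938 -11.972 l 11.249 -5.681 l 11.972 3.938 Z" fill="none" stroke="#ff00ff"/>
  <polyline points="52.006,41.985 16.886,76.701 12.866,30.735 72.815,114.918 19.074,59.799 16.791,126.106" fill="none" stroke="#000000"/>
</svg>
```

; LightBurn 1.4.05
; GRBL device profile, absolute coords
G21
G90
G0 X95.603 Y140.866
M3 S814
G01 X153.358 Y140.866 F1218
G01 X153.358 Y72.865
G01 X95.603 Y72.865
G01 X95.603 Y140.866
M5
G0 X57.973 Y83.346
M3 S814
G01 X68.636 Y83.346 F1218
G01 X68.636 Y11.331
G01 X57.973 Y11.331
G01 X57.973 Y83.346
M5
G0 X15.765 Y139.295
M3 S814
G01 X145.866 Y7.546 F1218
G01 X117.886 Y115.499
M5
G0 X54.861 Y37.791
M3 S263
G01 X50.923 Y25.819 F2768
G01 X39.674 Y20.138
G01 X27.702 Y24.076
G01 X22.021 Y35.325
G01 X25.959 Y47.297
G01 X37.208 Y52.978
G01 X49.180 Y49.040
G01 X54.861 Y37.791
M5
G0 X52.006 Y103.189
M3 S814
G01 X16.886 Y68.473 F1218
G01 X12.866 Y114.439
G01 X72.815 Y30.256
G01 X19.074 Y85.375
G01 X16.791 Y19.068
M5

1 u = 1 mm; y_m = 145.174 − y.

[1] `<rect>` rectangle, #000000→cut S814 F1218: (95.603,140.866) → (153.358,140.866) → (153.358,72.865) → (95.603,72.865) → (95.603,140.866) (closed)

[2] `<rect>` rectangle, #000000→cut S814 F1218: (57.973,83.346) → (68.636,83.346) → (68.636,11.331) → (57.973,11.331) → (57.973,83.346) (closed)

[3] `<path>` open polyline, #000000→cut S814 F1218: (15.765,139.295) → (145.866,7.546) → (117.886,115.499)

[4] `<path>` regular polygon, #ff00ff→engrave S263 F2768: (54.861,37.791) → (50.923,25.819) → (39.674,20.138) → (27.702,24.076) → (22.021,35.325) → (25.959,47.297) → (37.208,52.978) → (49.180,49.040) → (54.861,37.791) (closed)

[5] `<polyline>` open polyline, #000000→cut S814 F1218: (52.006,103.189) → (16.886,68.473) → (12.866,114.439) → (72.815,30.256) → (19.074,85.375) → (16.791,19.068)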